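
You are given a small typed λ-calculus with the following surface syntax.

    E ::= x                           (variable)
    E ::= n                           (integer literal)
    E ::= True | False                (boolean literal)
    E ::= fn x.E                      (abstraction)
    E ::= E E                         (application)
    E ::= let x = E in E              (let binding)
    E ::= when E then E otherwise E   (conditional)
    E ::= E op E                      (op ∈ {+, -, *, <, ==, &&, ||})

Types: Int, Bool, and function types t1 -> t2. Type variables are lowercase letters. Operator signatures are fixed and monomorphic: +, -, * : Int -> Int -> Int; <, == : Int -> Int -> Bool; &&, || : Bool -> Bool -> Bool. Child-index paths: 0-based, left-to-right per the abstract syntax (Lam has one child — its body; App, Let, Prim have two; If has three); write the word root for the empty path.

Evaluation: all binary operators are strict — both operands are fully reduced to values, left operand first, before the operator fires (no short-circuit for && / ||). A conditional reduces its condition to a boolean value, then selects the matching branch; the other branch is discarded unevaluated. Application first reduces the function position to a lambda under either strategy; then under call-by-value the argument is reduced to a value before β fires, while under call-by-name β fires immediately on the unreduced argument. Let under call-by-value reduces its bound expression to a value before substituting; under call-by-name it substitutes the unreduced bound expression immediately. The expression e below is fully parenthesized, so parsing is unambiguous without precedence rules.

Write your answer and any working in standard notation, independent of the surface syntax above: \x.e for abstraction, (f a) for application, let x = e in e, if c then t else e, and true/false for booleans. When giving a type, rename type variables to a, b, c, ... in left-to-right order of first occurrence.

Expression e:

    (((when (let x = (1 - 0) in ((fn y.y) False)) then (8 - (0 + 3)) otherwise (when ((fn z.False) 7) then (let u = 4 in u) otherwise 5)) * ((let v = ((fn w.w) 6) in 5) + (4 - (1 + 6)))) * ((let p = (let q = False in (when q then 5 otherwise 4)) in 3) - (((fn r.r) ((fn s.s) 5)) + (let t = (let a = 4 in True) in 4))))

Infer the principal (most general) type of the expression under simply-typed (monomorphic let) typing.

Working:
  unify Int ~ Int
  unify Int ~ Int
let x : Int
y : a
\y._ : a -> a
  unify a -> a ~ Bool -> b
  unify a ~ Bool
  unify Bool ~ b
_ _ : Bool
  unify Bool ~ Bool
  unify Int ~ Int
  unify Int ~ Int
  unify Int ~ Int
  unify Int ~ Int
\z._ : c -> Bool
  unify c -> Bool ~ Int -> d
  unify c ~ Int
  unify Bool ~ d
_ _ : Bool
  unify Bool ~ Bool
let u : Int
u : Int
  unify Int ~ Int
  unify Int ~ Int
  unify Int ~ Int
w : e
\w._ : e -> e
  unify e -> e ~ Int -> f
  unify e ~ Int
  unify Int ~ f
_ _ : Int
let v : Int
  unify Int ~ Int
  unify Int ~ Int
  unify Int ~ Int
  unify Int ~ Int
  unify Int ~ Int
  unify Int ~ Int
  unify Int ~ Int
  unify Int ~ Int
let q : Bool
q : Bool
  unify Bool ~ Bool
  unify Int ~ Int
let p : Int
  unify Int ~ Int
r : g
\r._ : g -> g
s : h
\s._ : h -> h
  unify h -> h ~ Int -> i
  unify h ~ Int
  unify Int ~ i
_ _ : Int
  unify g -> g ~ Int -> j
  unify g ~ Int
  unify Int ~ j
_ _ : Int
  unify Int ~ Int
let a : Int
let t : Bool
  unify Int ~ Int
  unify Int ~ Int
  unify Int ~ Int

Answer: Int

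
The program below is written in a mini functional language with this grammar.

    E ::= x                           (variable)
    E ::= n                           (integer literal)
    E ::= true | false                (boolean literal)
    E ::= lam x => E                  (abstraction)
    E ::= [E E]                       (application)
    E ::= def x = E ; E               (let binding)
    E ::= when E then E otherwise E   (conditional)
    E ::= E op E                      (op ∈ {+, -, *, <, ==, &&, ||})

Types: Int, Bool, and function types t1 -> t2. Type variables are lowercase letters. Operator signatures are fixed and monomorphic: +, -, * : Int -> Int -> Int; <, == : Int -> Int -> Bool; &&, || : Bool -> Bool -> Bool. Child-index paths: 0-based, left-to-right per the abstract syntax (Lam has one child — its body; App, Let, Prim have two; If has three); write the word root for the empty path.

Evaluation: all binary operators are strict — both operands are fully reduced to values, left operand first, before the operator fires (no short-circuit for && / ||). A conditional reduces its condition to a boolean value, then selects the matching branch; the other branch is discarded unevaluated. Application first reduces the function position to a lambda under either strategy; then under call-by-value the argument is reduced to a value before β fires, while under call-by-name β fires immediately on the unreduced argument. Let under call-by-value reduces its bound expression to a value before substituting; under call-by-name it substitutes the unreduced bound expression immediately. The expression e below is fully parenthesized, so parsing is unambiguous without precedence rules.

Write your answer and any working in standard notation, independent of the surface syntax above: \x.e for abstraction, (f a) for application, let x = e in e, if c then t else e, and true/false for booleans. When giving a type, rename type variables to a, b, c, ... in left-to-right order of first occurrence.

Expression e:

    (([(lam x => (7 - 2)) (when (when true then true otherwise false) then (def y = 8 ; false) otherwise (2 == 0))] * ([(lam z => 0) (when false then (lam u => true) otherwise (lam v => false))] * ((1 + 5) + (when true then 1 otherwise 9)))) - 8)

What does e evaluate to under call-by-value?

Answer: -8

Trace:
step 0: ((((\x.(7 - 2)) (if (if true then true else false) then (let y = 8 in false) else (2 == 0))) * (((\z.0) (if false then (\u.true) else (\v.false))) * ((1 + 5) + (if true then 1 else 9)))) - 8)
step 1: [if@0.0.1.0] ((((\x.(7 - 2)) (if true then (let y = 8 in false) else (2 == 0))) * (((\z.0) (if false then (\u.true) else (\v.false))) * ((1 + 5) + (if true then 1 else 9)))) - 8)
step 2: [if@0.0.1] ((((\x.(7 - 2)) (let y = 8 in false)) * (((\z.0) (if false then (\u.true) else (\v.false))) * ((1 + 5) + (if true then 1 else 9)))) - 8)
step 3: [let@0.0.1] ((((\x.(7 - 2)) false) * (((\z.0) (if false then (\u.true) else (\v.false))) * ((1 + 5) + (if true then 1 else 9)))) - 8)
step 4: [beta@0.0] (((7 - 2) * (((\z.0) (if false then (\u.true) else (\v.false))) * ((1 + 5) + (if true then 1 else 9)))) - 8)
step 5: [delta@0.0] ((5 * (((\z.0) (if false then (\u.true) else (\v.false))) * ((1 + 5) + (if true then 1 else 9)))) - 8)
step 6: [if@0.1.0.1] ((5 * (((\z.0) (\v.false)) * ((1 + 5) + (if true then 1 else 9)))) - 8)
step 7: [beta@0.1.0] ((5 * (0 * ((1 + 5) + (if true then 1 else 9)))) - 8)
step 8: [delta@0.1.1.0] ((5 * (0 * (6 + (if true then 1 else 9)))) - 8)
step 9: [if@0.1.1.1] ((5 * (0 * (6 + 1))) - 8)
step 10: [delta@0.1.1] ((5 * (0 * 7)) - 8)
step 11: [delta@0.1] ((5 * 0) - 8)
step 12: [delta@0] (0 - 8)
step 13: [delta@root] -8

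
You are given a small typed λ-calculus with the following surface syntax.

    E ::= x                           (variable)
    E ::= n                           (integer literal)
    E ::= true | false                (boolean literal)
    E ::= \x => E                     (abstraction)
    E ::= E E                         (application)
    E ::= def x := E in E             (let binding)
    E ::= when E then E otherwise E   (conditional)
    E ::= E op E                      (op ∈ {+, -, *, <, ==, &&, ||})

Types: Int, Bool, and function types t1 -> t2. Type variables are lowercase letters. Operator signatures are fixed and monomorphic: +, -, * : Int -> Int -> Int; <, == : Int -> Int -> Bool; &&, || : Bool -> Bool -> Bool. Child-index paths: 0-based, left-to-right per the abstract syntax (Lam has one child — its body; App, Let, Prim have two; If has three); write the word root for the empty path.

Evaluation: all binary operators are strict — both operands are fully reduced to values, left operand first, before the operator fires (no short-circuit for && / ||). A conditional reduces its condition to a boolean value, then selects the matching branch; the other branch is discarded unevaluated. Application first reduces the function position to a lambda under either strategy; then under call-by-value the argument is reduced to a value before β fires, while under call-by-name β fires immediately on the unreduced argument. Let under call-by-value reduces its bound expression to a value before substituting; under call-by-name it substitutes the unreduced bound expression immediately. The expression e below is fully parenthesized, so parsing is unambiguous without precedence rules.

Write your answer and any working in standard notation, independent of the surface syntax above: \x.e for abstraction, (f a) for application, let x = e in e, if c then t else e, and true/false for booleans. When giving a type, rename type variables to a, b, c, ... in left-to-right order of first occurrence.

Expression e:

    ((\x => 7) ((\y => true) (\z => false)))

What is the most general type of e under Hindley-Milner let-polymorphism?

Answer: Int

Derivation:
\x._ : a -> Int
\y._ : b -> Bool
\z._ : c -> Bool
  unify b -> Bool ~ (c -> Bool) -> d
  unify b ~ c -> Bool
  unify Bool ~ d
_ _ : Bool
  unify a -> Int ~ Bool -> e
  unify a ~ Bool
  unify Int ~ e
_ _ : Int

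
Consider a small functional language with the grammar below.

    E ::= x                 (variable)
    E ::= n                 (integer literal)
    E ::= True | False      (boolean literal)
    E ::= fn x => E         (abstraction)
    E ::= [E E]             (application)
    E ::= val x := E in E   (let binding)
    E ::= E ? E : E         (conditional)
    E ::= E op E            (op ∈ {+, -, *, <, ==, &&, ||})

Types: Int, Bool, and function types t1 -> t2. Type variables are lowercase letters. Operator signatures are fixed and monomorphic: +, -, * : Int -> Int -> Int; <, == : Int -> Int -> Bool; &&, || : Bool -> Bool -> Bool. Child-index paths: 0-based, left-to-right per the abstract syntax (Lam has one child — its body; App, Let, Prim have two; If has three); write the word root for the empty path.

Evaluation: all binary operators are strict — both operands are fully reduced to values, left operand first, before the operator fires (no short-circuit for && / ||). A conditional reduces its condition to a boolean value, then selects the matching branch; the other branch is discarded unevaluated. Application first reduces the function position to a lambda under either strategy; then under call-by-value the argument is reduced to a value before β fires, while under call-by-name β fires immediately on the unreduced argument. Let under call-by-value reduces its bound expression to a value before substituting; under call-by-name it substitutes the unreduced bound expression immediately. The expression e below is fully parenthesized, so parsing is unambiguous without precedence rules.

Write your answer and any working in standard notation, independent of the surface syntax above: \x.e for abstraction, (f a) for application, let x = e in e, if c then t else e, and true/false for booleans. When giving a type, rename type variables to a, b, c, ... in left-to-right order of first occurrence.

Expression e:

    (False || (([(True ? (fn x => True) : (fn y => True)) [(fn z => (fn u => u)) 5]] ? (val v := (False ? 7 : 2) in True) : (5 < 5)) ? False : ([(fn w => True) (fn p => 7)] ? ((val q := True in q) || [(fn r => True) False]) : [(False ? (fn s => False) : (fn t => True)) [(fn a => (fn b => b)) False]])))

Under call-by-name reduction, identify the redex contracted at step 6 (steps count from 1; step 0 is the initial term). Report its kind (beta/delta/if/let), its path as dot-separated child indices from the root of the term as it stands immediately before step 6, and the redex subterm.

Answer: delta at root : (false || false)

Working:
step 0: (false || (if (if ((if true then (\x.true) else (\y.true)) ((\z.(\u.u)) 5)) then (let v = (if false then 7 else 2) in true) else (5 < 5)) then false else (if ((\w.true) (\p.7)) then ((let q = true in q) || ((\r.true) false)) else ((if false then (\s.false) else (\t.true)) ((\a.(\b.b)) false)))))
step 1: [if@1.0.0.0] (false || (if (if ((\x.true) ((\z.(\u.u)) 5)) then (let v = (if false then 7 else 2) in true) else (5 < 5)) then false else (if ((\w.true) (\p.7)) then ((let q = true in q) || ((\r.true) false)) else ((if false then (\s.false) else (\t.true)) ((\a.(\b.b)) false)))))
step 2: [beta@1.0.0] (false || (if (if true then (let v = (if false then 7 else 2) in true) else (5 < 5)) then false else (if ((\w.true) (\p.7)) then ((let q = true in q) || ((\r.true) false)) else ((if false then (\s.false) else (\t.true)) ((\a.(\b.b)) false)))))
step 3: [if@1.0] (false || (if (let v = (if false then 7 else 2) in true) then false else (if ((\w.true) (\p.7)) then ((let q = true in q) || ((\r.true) false)) else ((if false then (\s.false) else (\t.true)) ((\a.(\b.b)) false)))))
step 4: [let@1.0] (false || (if true then false else (if ((\w.true) (\p.7)) then ((let q = true in q) || ((\r.true) false)) else ((if false then (\s.false) else (\t.true)) ((\a.(\b.b)) false)))))
step 5: [if@1] (false || false)
step 6: [delta@root] false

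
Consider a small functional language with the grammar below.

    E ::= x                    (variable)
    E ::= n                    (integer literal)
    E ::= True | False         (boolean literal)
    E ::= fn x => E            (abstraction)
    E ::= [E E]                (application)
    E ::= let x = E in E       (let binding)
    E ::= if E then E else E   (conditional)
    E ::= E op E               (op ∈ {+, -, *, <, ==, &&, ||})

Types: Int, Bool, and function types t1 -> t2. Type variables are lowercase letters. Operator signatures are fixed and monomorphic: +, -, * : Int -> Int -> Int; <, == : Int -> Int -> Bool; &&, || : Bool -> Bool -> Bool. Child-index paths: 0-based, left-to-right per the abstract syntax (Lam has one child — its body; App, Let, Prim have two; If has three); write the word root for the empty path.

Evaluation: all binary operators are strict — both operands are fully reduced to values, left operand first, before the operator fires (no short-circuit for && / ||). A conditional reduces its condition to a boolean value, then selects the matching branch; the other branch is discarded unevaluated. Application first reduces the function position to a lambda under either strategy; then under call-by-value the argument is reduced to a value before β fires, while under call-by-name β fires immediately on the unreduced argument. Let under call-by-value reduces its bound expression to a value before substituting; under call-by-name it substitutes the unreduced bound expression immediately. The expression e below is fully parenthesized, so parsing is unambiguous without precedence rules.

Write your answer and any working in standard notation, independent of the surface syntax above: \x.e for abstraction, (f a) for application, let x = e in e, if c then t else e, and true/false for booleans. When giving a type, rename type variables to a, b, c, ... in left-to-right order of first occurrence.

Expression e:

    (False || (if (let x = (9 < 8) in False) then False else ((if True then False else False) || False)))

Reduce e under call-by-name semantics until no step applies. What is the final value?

Derivation:
step 0: (false || (if (let x = (9 < 8) in false) then false else ((if true then false else false) || false)))
step 1: [let@1.0] (false || (if false then false else ((if true then false else false) || false)))
step 2: [if@1] (false || ((if true then false else false) || false))
step 3: [if@1.0] (false || (false || false))
step 4: [delta@1] (false || false)
step 5: [delta@root] false

Answer: false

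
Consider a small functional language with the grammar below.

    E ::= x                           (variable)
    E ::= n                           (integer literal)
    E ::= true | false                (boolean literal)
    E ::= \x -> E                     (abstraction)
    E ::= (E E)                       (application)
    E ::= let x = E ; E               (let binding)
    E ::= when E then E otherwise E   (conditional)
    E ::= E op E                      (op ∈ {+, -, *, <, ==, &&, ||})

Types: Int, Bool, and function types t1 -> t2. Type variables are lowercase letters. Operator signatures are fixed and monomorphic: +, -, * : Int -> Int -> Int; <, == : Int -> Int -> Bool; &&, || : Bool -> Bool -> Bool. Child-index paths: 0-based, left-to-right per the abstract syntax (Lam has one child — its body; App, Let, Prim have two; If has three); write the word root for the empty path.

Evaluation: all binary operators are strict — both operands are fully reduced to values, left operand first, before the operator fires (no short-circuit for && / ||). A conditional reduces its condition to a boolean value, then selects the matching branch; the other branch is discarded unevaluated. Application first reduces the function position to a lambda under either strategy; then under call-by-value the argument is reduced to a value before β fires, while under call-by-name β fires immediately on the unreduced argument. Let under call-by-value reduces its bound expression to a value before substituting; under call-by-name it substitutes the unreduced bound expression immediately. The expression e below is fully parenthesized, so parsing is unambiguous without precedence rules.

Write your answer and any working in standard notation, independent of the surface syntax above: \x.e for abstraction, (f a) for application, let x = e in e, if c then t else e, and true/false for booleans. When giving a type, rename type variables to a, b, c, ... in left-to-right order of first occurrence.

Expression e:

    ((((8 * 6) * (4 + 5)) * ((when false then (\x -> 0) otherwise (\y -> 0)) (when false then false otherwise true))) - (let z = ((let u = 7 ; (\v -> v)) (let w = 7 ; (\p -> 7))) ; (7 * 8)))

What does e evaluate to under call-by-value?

Working:
step 0: ((((8 * 6) * (4 + 5)) * ((if false then (\x.0) else (\y.0)) (if false then false else true))) - (let z = ((let u = 7 in (\v.v)) (let w = 7 in (\p.7))) in (7 * 8)))
step 1: [delta@0.0.0] (((48 * (4 + 5)) * ((if false then (\x.0) else (\y.0)) (if false then false else true))) - (let z = ((let u = 7 in (\v.v)) (let w = 7 in (\p.7))) in (7 * 8)))
step 2: [delta@0.0.1] (((48 * 9) * ((if false then (\x.0) else (\y.0)) (if false then false else true))) - (let z = ((let u = 7 in (\v.v)) (let w = 7 in (\p.7))) in (7 * 8)))
step 3: [delta@0.0] ((432 * ((if false then (\x.0) else (\y.0)) (if false then false else true))) - (let z = ((let u = 7 in (\v.v)) (let w = 7 in (\p.7))) in (7 * 8)))
step 4: [if@0.1.0] ((432 * ((\y.0) (if false then false else true))) - (let z = ((let u = 7 in (\v.v)) (let w = 7 in (\p.7))) in (7 * 8)))
step 5: [if@0.1.1] ((432 * ((\y.0) true)) - (let z = ((let u = 7 in (\v.v)) (let w = 7 in (\p.7))) in (7 * 8)))
step 6: [beta@0.1] ((432 * 0) - (let z = ((let u = 7 in (\v.v)) (let w = 7 in (\p.7))) in (7 * 8)))
step 7: [delta@0] (0 - (let z = ((let u = 7 in (\v.v)) (let w = 7 in (\p.7))) in (7 * 8)))
step 8: [let@1.0.0] (0 - (let z = ((\v.v) (let w = 7 in (\p.7))) in (7 * 8)))
step 9: [let@1.0.1] (0 - (let z = ((\v.v) (\p.7)) in (7 * 8)))
step 10: [beta@1.0] (0 - (let z = (\p.7) in (7 * 8)))
step 11: [let@1] (0 - (7 * 8))
step 12: [delta@1] (0 - 56)
step 13: [delta@root] -56

Answer: -56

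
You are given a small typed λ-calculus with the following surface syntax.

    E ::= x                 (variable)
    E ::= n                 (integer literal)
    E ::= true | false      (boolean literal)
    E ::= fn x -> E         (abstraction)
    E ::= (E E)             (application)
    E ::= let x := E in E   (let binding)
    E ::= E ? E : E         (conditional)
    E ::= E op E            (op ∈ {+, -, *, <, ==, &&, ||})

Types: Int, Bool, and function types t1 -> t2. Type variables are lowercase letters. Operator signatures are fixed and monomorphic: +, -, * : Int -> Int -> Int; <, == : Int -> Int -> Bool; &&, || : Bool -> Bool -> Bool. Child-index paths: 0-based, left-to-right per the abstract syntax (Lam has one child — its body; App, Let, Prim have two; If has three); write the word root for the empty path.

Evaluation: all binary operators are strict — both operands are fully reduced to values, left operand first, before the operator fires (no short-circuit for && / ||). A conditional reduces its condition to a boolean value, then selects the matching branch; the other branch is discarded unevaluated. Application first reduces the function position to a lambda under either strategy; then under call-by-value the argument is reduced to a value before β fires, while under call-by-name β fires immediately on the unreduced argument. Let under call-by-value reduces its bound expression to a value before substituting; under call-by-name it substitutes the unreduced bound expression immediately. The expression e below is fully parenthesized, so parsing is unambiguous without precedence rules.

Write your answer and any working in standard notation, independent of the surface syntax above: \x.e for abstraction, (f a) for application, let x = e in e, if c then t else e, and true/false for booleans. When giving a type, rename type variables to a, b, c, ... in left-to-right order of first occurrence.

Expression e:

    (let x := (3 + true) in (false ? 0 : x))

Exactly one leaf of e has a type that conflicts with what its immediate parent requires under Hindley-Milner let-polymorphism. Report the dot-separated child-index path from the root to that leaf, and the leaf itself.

Derivation:
  unify Int ~ Int
  unify Bool ~ Int
  FAIL: mismatch Bool ~ Int

Answer: 0.1 : true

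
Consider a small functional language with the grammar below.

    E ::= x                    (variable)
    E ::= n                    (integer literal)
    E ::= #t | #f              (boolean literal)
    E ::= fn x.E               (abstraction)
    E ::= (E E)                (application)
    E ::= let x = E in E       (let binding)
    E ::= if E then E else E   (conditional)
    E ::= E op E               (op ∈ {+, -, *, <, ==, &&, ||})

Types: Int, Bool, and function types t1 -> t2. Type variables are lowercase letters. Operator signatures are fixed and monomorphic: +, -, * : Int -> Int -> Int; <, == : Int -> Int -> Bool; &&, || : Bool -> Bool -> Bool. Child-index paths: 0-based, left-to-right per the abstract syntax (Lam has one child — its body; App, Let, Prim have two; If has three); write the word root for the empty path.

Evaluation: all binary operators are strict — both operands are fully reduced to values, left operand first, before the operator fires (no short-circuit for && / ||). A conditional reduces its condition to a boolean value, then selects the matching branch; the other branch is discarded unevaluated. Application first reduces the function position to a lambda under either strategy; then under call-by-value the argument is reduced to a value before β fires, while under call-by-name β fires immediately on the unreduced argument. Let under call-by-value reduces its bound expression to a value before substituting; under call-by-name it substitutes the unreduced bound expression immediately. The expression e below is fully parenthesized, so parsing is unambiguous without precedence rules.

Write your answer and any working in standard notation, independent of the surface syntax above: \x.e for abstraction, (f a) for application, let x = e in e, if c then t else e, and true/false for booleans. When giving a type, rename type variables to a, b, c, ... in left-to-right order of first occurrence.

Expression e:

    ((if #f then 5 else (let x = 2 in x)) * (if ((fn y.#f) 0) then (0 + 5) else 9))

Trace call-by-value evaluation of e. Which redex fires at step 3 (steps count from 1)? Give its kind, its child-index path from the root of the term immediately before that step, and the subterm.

Working:
step 0: ((if false then 5 else (let x = 2 in x)) * (if ((\y.false) 0) then (0 + 5) else 9))
step 1: [if@0] ((let x = 2 in x) * (if ((\y.false) 0) then (0 + 5) else 9))
step 2: [let@0] (2 * (if ((\y.false) 0) then (0 + 5) else 9))
step 3: [beta@1.0] (2 * (if false then (0 + 5) else 9))

Answer: beta at 1.0 : ((\y.false) 0)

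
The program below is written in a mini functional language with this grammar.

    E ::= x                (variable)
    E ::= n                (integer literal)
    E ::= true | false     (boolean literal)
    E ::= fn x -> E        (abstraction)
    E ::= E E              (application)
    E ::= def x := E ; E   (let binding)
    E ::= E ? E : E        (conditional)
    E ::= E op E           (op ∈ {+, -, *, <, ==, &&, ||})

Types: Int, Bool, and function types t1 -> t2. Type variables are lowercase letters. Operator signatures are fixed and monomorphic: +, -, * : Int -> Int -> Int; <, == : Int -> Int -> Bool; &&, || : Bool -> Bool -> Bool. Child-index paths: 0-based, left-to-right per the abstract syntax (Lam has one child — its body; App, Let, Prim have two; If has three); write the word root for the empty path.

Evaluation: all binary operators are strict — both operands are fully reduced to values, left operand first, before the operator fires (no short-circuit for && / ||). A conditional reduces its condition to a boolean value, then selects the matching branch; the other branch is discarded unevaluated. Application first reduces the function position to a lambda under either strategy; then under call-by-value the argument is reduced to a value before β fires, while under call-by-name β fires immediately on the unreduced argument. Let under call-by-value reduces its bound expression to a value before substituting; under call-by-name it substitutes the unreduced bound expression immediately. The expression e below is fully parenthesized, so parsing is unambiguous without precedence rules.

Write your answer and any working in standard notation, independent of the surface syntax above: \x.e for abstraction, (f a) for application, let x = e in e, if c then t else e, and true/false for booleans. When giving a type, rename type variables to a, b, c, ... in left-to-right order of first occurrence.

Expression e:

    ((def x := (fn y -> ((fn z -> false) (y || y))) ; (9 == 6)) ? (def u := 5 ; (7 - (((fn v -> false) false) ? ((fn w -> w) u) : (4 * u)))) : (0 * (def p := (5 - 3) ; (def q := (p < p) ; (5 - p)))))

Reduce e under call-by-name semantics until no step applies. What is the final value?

Answer: 0

Trace:
step 0: (if (let x = (\y.((\z.false) (y || y))) in (9 == 6)) then (let u = 5 in (7 - (if ((\v.false) false) then ((\w.w) u) else (4 * u)))) else (0 * (let p = (5 - 3) in (let q = (p < p) in (5 - p)))))
step 1: [let@0] (if (9 == 6) then (let u = 5 in (7 - (if ((\v.false) false) then ((\w.w) u) else (4 * u)))) else (0 * (let p = (5 - 3) in (let q = (p < p) in (5 - p)))))
step 2: [delta@0] (if false then (let u = 5 in (7 - (if ((\v.false) false) then ((\w.w) u) else (4 * u)))) else (0 * (let p = (5 - 3) in (let q = (p < p) in (5 - p)))))
step 3: [if@root] (0 * (let p = (5 - 3) in (let q = (p < p) in (5 - p))))
step 4: [let@1] (0 * (let q = ((5 - 3) < (5 - 3)) in (5 - (5 - 3))))
step 5: [let@1] (0 * (5 - (5 - 3)))
step 6: [delta@1.1] (0 * (5 - 2))
step 7: [delta@1] (0 * 3)
step 8: [delta@root] 0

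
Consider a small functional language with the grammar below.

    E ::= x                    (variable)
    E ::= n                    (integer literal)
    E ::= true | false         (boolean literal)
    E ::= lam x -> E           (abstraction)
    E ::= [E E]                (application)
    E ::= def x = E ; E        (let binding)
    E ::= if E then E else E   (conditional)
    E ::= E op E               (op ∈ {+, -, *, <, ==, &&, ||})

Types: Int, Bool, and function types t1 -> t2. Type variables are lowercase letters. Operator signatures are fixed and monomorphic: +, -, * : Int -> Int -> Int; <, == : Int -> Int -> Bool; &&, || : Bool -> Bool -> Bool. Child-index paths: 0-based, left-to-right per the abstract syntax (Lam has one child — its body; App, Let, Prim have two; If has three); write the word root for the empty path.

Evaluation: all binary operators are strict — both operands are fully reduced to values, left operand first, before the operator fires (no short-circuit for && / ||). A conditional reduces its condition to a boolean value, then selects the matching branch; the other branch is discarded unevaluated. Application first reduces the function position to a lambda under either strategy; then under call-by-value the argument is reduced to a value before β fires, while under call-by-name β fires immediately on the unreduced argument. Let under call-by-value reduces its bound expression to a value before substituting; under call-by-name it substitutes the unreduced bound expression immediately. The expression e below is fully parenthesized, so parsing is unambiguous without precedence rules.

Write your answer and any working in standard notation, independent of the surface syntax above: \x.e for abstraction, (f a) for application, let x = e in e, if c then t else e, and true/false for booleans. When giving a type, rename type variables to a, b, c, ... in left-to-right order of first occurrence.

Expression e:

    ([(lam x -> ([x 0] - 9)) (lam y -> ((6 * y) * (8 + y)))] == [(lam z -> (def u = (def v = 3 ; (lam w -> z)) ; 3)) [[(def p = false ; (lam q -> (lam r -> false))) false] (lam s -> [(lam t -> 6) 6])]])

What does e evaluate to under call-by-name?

Derivation:
step 0: (((\x.((x 0) - 9)) (\y.((6 * y) * (8 + y)))) == ((\z.(let u = (let v = 3 in (\w.z)) in 3)) (((let p = false in (\q.(\r.false))) false) (\s.((\t.6) 6)))))
step 1: [beta@0] ((((\y.((6 * y) * (8 + y))) 0) - 9) == ((\z.(let u = (let v = 3 in (\w.z)) in 3)) (((let p = false in (\q.(\r.false))) false) (\s.((\t.6) 6)))))
step 2: [beta@0.0] ((((6 * 0) * (8 + 0)) - 9) == ((\z.(let u = (let v = 3 in (\w.z)) in 3)) (((let p = false in (\q.(\r.false))) false) (\s.((\t.6) 6)))))
step 3: [delta@0.0.0] (((0 * (8 + 0)) - 9) == ((\z.(let u = (let v = 3 in (\w.z)) in 3)) (((let p = false in (\q.(\r.false))) false) (\s.((\t.6) 6)))))
step 4: [delta@0.0.1] (((0 * 8) - 9) == ((\z.(let u = (let v = 3 in (\w.z)) in 3)) (((let p = false in (\q.(\r.false))) false) (\s.((\t.6) 6)))))
step 5: [delta@0.0] ((0 - 9) == ((\z.(let u = (let v = 3 in (\w.z)) in 3)) (((let p = false in (\q.(\r.false))) false) (\s.((\t.6) 6)))))
step 6: [delta@0] (-9 == ((\z.(let u = (let v = 3 in (\w.z)) in 3)) (((let p = false in (\q.(\r.false))) false) (\s.((\t.6) 6)))))
step 7: [beta@1] (-9 == (let u = (let v = 3 in (\w.(((let p = false in (\q.(\r.false))) false) (\s.((\t.6) 6))))) in 3))
step 8: [let@1] (-9 == 3)
step 9: [delta@root] false

Answer: false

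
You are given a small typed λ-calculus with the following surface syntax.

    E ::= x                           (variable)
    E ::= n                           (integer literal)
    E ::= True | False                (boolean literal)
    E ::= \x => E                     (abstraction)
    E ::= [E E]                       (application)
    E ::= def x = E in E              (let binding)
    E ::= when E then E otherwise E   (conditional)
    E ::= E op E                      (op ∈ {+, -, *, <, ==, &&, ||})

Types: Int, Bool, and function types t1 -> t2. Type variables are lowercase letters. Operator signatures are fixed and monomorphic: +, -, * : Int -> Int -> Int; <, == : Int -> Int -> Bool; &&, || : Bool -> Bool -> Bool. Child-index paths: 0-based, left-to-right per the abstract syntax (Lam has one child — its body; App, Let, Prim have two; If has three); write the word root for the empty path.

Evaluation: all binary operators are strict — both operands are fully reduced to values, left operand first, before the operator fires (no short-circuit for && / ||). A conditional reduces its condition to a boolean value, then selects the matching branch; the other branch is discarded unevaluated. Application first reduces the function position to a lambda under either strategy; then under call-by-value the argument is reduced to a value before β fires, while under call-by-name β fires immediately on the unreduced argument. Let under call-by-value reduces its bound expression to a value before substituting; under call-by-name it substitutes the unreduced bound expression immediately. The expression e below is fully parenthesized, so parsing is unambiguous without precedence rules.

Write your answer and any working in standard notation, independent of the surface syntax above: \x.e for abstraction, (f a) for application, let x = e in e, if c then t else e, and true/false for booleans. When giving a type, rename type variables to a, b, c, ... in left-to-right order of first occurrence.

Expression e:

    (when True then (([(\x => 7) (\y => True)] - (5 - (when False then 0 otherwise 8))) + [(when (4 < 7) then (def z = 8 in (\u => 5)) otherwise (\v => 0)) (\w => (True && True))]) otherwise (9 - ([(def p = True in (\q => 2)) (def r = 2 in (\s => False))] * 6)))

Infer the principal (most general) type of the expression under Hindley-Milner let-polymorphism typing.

Working:
  unify Bool ~ Bool
\x._ : a -> Int
\y._ : b -> Bool
  unify a -> Int ~ (b -> Bool) -> c
  unify a ~ b -> Bool
  unify Int ~ c
_ _ : Int
  unify Int ~ Int
  unify Int ~ Int
  unify Bool ~ Bool
  unify Int ~ Int
  unify Int ~ Int
  unify Int ~ Int
  unify Int ~ Int
  unify Int ~ Int
  unify Int ~ Int
  unify Bool ~ Bool
let z : Int
\u._ : d -> Int
\v._ : e -> Int
  unify d -> Int ~ e -> Int
  unify d ~ e
  unify Int ~ Int
  unify Bool ~ Bool
  unify Bool ~ Bool
\w._ : f -> Bool
  unify e -> Int ~ (f -> Bool) -> g
  unify e ~ f -> Bool
  unify Int ~ g
_ _ : Int
  unify Int ~ Int
  unify Int ~ Int
let p : Bool
\q._ : h -> Int
let r : Int
\s._ : i -> Bool
  unify h -> Int ~ (i -> Bool) -> j
  unify h ~ i -> Bool
  unify Int ~ j
_ _ : Int
  unify Int ~ Int
  unify Int ~ Int
  unify Int ~ Int
  unify Int ~ Int

Answer: Int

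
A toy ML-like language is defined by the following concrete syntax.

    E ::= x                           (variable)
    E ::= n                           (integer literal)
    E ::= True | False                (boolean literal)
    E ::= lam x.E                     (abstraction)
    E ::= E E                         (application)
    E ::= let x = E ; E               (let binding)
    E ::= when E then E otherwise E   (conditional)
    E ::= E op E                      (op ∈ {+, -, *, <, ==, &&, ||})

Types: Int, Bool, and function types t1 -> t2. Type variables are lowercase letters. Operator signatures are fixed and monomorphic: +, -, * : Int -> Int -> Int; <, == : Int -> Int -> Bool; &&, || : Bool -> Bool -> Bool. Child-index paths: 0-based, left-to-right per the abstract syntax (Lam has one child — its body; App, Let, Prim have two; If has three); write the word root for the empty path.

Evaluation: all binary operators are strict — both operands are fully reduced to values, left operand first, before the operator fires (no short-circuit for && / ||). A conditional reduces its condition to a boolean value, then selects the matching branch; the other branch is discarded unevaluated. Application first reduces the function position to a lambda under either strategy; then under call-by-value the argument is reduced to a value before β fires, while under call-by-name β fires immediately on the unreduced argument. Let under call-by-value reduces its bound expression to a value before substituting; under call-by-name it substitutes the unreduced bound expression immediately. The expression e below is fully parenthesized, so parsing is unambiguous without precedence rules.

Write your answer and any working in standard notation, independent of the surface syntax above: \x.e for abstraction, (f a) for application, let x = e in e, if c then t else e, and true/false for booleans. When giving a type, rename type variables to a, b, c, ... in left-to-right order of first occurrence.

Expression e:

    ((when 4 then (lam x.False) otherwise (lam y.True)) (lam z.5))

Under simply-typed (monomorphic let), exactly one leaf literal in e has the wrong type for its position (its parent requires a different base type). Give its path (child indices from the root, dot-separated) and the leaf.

Answer: 0.0 : 4

Derivation:
  unify Int ~ Bool
  FAIL: mismatch Int ~ Bool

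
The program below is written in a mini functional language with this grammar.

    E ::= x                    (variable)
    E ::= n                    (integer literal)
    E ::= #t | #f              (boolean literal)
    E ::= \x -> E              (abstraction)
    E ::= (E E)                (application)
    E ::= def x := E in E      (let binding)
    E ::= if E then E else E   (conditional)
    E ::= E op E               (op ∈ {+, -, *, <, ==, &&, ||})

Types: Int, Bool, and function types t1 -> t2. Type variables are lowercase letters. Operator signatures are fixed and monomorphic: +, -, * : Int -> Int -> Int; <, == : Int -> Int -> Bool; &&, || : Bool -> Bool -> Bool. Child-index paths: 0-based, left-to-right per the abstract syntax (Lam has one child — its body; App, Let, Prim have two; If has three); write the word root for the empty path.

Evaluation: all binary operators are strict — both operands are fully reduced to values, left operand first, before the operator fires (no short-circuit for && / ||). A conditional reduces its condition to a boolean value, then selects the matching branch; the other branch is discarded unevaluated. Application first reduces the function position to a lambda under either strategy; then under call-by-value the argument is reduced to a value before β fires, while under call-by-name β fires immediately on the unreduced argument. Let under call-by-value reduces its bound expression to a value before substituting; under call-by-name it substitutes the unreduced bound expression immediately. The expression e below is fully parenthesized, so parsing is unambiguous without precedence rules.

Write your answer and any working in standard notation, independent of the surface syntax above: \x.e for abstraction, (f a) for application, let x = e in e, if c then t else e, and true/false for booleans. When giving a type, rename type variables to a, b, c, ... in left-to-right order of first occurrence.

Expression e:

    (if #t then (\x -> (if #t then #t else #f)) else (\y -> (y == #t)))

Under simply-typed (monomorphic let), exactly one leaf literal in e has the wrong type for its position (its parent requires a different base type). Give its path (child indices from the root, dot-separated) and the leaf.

Answer: 2.0.1 : true

Working:
  unify Bool ~ Bool
  unify Bool ~ Bool
  unify Bool ~ Bool
\x._ : a -> Bool
y : b
  unify b ~ Int
  unify Bool ~ Int
  FAIL: mismatch Bool ~ Int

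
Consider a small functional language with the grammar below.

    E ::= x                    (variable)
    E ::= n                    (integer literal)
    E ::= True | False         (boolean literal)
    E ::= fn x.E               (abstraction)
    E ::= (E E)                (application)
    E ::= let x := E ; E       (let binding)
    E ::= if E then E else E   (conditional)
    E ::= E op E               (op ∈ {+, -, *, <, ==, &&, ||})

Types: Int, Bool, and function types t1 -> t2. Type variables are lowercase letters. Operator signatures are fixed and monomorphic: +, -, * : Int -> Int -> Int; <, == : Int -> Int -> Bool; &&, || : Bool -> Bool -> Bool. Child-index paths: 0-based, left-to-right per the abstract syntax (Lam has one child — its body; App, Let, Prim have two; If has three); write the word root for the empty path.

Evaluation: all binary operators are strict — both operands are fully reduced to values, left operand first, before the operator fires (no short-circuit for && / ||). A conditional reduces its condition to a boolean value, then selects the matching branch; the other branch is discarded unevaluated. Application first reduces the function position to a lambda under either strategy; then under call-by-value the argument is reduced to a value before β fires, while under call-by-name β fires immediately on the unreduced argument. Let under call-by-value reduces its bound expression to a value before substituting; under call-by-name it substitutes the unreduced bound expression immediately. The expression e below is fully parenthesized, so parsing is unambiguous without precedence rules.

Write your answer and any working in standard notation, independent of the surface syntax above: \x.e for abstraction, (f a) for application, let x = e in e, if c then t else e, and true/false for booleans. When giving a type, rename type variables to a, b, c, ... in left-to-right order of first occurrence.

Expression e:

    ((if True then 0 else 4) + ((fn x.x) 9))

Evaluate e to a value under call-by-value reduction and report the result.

Answer: 9

Trace:
step 0: ((if true then 0 else 4) + ((\x.x) 9))
step 1: [if@0] (0 + ((\x.x) 9))
step 2: [beta@1] (0 + 9)
step 3: [delta@root] 9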